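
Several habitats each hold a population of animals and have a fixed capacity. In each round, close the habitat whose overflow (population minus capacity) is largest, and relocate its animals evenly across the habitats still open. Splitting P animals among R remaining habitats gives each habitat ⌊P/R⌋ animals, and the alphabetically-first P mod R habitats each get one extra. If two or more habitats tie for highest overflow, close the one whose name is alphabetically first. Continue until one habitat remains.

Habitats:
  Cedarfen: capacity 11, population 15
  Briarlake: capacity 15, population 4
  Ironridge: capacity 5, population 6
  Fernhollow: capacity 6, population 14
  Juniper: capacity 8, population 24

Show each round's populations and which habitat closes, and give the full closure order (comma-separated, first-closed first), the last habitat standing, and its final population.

Closure order: Juniper, Fernhollow, Cedarfen, Ironridge
Last habitat: Briarlake with 63 animals

Round 1: Briarlake=4 Cedarfen=15 Fernhollow=14 Ironridge=6 Juniper=24 → close Juniper (overflow 16)
  24÷4 = 6 each, +1 to first 0
Round 2: Briarlake=10 Cedarfen=21 Fernhollow=20 Ironridge=12 → close Fernhollow (overflow 14)
  20÷3 = 6 each, +1 to first 2
Round 3: Briarlake=17 Cedarfen=28 Ironridge=18 → close Cedarfen (overflow 17)
  28÷2 = 14 each, +1 to first 0
Round 4: Briarlake=31 Ironridge=32 → close Ironridge (overflow 27)
  32÷1 = 32 each, +1 to first 0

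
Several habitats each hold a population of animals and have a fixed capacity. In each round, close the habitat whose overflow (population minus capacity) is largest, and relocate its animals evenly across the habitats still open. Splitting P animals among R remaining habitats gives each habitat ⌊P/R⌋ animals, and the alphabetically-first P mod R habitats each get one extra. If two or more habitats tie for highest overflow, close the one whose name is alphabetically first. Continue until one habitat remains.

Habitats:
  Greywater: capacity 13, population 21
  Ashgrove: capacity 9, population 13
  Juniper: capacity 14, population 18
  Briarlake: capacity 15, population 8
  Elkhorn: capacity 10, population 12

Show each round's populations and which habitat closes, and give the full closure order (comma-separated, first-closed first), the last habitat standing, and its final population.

Round 1: Ashgrove=13 Briarlake=8 Elkhorn=12 Greywater=21 Juniper=18 → close Greywater (overflow 8)
  21÷4 = 5 each, +1 to first 1
Round 2: Ashgrove=19 Briarlake=13 Elkhorn=17 Juniper=23 → close Ashgrove (overflow 10)
  19÷3 = 6 each, +1 to first 1
Round 3: Briarlake=20 Elkhorn=23 Juniper=29 → close Juniper (overflow 15)
  29÷2 = 14 each, +1 to first 1
Round 4: Briarlake=35 Elkhorn=37 → close Elkhorn (overflow 27)
  37÷1 = 37 each, +1 to first 0

Closure order: Greywater, Ashgrove, Juniper, Elkhorn
Last habitat: Briarlake with 72 animals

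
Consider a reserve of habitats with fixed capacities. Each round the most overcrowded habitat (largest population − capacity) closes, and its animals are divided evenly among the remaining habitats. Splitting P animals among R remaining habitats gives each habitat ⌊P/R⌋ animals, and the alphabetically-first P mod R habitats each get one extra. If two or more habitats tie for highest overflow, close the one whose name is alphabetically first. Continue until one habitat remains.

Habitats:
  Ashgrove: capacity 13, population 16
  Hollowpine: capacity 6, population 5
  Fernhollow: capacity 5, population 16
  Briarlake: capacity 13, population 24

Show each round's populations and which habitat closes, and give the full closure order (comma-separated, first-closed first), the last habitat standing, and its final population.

Closure order: Briarlake, Fernhollow, Ashgrove
Last habitat: Hollowpine with 61 animals

Round 1: Ashgrove=16 Briarlake=24 Fernhollow=16 Hollowpine=5 → close Briarlake (overflow 11)
  24÷3 = 8 each, +1 to first 0
Round 2: Ashgrove=24 Fernhollow=24 Hollowpine=13 → close Fernhollow (overflow 19)
  24÷2 = 12 each, +1 to first 0
Round 3: Ashgrove=36 Hollowpine=25 → close Ashgrove (overflow 23)
  36÷1 = 36 each, +1 to first 0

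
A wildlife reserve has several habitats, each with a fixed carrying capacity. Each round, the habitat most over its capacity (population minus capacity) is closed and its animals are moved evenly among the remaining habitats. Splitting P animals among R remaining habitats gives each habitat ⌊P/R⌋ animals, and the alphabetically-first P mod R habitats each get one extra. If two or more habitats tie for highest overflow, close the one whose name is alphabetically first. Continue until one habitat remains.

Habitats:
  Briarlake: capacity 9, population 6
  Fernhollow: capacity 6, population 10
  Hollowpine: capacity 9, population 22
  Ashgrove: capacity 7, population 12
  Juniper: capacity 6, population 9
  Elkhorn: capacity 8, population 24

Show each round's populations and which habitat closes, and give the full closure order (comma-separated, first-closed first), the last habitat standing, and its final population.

Round 1: Ashgrove=12 Briarlake=6 Elkhorn=24 Fernhollow=10 Hollowpine=22 Juniper=9 → close Elkhorn (overflow 16)
  24÷5 = 4 each, +1 to first 4
Round 2: Ashgrove=17 Briarlake=11 Fernhollow=15 Hollowpine=27 Juniper=13 → close Hollowpine (overflow 18)
  27÷4 = 6 each, +1 to first 3
Round 3: Ashgrove=24 Briarlake=18 Fernhollow=22 Juniper=19 → close Ashgrove (overflow 17)
  24÷3 = 8 each, +1 to first 0
Round 4: Briarlake=26 Fernhollow=30 Juniper=27 → close Fernhollow (overflow 24)
  30÷2 = 15 each, +1 to first 0
Round 5: Briarlake=41 Juniper=42 → close Juniper (overflow 36)
  42÷1 = 42 each, +1 to first 0

Closure order: Elkhorn, Hollowpine, Ashgrove, Fernhollow, Juniper
Last habitat: Briarlake with 83 animals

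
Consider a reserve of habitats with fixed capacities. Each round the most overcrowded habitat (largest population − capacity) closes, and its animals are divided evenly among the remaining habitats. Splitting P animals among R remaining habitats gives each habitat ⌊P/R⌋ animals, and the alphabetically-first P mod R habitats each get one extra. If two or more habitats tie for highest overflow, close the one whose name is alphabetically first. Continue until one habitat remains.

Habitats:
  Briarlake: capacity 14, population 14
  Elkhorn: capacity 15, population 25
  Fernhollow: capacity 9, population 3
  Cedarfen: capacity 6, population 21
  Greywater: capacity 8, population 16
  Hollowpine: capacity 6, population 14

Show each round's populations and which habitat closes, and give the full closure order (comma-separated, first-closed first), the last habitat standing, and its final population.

Closure order: Cedarfen, Elkhorn, Greywater, Hollowpine, Briarlake
Last habitat: Fernhollow with 93 animals

Round 1: Briarlake=14 Cedarfen=21 Elkhorn=25 Fernhollow=3 Greywater=16 Hollowpine=14 → close Cedarfen (overflow 15)
  21÷5 = 4 each, +1 to first 1
Round 2: Briarlake=19 Elkhorn=29 Fernhollow=7 Greywater=20 Hollowpine=18 → close Elkhorn (overflow 14)
  29÷4 = 7 each, +1 to first 1
Round 3: Briarlake=27 Fernhollow=14 Greywater=27 Hollowpine=25 → close Greywater (overflow 19)
  27÷3 = 9 each, +1 to first 0
Round 4: Briarlake=36 Fernhollow=23 Hollowpine=34 → close Hollowpine (overflow 28)
  34÷2 = 17 each, +1 to first 0
Round 5: Briarlake=53 Fernhollow=40 → close Briarlake (overflow 39)
  53÷1 = 53 each, +1 to first 0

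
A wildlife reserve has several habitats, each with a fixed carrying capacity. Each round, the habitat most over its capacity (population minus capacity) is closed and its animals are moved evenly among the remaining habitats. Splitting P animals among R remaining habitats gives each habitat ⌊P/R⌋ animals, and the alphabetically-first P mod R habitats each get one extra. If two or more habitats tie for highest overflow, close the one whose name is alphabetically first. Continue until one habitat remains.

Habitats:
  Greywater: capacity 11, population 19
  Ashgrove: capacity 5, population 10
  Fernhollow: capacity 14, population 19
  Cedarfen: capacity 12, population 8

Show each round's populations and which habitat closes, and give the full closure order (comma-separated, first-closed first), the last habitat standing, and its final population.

Closure order: Greywater, Ashgrove, Fernhollow
Last habitat: Cedarfen with 56 animals

Round 1: Ashgrove=10 Cedarfen=8 Fernhollow=19 Greywater=19 → close Greywater (overflow 8)
  19÷3 = 6 each, +1 to first 1
Round 2: Ashgrove=17 Cedarfen=14 Fernhollow=25 → close Ashgrove (overflow 12)
  17÷2 = 8 each, +1 to first 1
Round 3: Cedarfen=23 Fernhollow=33 → close Fernhollow (overflow 19)
  33÷1 = 33 each, +1 to first 0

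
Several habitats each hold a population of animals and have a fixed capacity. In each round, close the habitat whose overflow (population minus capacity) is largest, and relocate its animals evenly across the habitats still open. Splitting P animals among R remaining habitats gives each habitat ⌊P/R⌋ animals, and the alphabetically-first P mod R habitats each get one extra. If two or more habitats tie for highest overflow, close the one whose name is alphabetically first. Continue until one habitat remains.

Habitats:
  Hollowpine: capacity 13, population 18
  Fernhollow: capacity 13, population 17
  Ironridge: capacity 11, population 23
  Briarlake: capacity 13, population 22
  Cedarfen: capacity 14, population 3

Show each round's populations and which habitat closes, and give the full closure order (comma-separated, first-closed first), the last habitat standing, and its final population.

Closure order: Ironridge, Briarlake, Fernhollow, Hollowpine
Last habitat: Cedarfen with 83 animals

Round 1: Briarlake=22 Cedarfen=3 Fernhollow=17 Hollowpine=18 Ironridge=23 → close Ironridge (overflow 12)
  23÷4 = 5 each, +1 to first 3
Round 2: Briarlake=28 Cedarfen=9 Fernhollow=23 Hollowpine=23 → close Briarlake (overflow 15)
  28÷3 = 9 each, +1 to first 1
Round 3: Cedarfen=19 Fernhollow=32 Hollowpine=32 → close Fernhollow (overflow 19)
  32÷2 = 16 each, +1 to first 0
Round 4: Cedarfen=35 Hollowpine=48 → close Hollowpine (overflow 35)
  48÷1 = 48 each, +1 to first 0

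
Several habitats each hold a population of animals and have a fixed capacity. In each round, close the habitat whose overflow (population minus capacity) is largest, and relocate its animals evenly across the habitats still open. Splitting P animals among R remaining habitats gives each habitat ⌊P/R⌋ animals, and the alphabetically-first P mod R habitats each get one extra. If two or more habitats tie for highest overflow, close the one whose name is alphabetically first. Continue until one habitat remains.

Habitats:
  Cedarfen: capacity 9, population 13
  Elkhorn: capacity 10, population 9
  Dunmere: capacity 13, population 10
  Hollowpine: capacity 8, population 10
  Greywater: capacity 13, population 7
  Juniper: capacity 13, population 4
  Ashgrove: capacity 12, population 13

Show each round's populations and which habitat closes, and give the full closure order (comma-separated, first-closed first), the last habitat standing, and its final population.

Closure order: Cedarfen, Ashgrove, Hollowpine, Elkhorn, Dunmere, Greywater
Last habitat: Juniper with 66 animals

Round 1: Ashgrove=13 Cedarfen=13 Dunmere=10 Elkhorn=9 Greywater=7 Hollowpine=10 Juniper=4 → close Cedarfen (overflow 4)
  13÷6 = 2 each, +1 to first 1
Round 2: Ashgrove=16 Dunmere=12 Elkhorn=11 Greywater=9 Hollowpine=12 Juniper=6 → close Ashgrove (overflow 4)
  16÷5 = 3 each, +1 to first 1
Round 3: Dunmere=16 Elkhorn=14 Greywater=12 Hollowpine=15 Juniper=9 → close Hollowpine (overflow 7)
  15÷4 = 3 each, +1 to first 3
Round 4: Dunmere=20 Elkhorn=18 Greywater=16 Juniper=12 → close Elkhorn (overflow 8)
  18÷3 = 6 each, +1 to first 0
Round 5: Dunmere=26 Greywater=22 Juniper=18 → close Dunmere (overflow 13)
  26÷2 = 13 each, +1 to first 0
Round 6: Greywater=35 Juniper=31 → close Greywater (overflow 22)
  35÷1 = 35 each, +1 to first 0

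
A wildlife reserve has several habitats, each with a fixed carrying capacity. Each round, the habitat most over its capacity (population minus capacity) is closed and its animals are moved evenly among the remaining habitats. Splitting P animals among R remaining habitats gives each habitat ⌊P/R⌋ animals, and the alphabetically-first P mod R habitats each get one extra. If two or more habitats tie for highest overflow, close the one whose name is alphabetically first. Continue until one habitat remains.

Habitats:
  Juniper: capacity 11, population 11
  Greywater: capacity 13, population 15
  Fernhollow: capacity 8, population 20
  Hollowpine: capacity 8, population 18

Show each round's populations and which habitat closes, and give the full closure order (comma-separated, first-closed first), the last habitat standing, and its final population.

Closure order: Fernhollow, Hollowpine, Greywater
Last habitat: Juniper with 64 animals

Round 1: Fernhollow=20 Greywater=15 Hollowpine=18 Juniper=11 → close Fernhollow (overflow 12)
  20÷3 = 6 each, +1 to first 2
Round 2: Greywater=22 Hollowpine=25 Juniper=17 → close Hollowpine (overflow 17)
  25÷2 = 12 each, +1 to first 1
Round 3: Greywater=35 Juniper=29 → close Greywater (overflow 22)
  35÷1 = 35 each, +1 to first 0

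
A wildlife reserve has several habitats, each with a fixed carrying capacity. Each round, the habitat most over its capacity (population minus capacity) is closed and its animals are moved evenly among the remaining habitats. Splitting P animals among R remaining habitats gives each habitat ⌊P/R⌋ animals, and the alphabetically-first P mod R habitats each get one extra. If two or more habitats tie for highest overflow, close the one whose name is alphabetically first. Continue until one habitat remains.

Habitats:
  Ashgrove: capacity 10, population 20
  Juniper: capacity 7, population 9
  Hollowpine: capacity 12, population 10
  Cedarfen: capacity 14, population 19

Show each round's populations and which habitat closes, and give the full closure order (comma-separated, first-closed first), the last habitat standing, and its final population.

Round 1: Ashgrove=20 Cedarfen=19 Hollowpine=10 Juniper=9 → close Ashgrove (overflow 10)
  20÷3 = 6 each, +1 to first 2
Round 2: Cedarfen=26 Hollowpine=17 Juniper=15 → close Cedarfen (overflow 12)
  26÷2 = 13 each, +1 to first 0
Round 3: Hollowpine=30 Juniper=28 → close Juniper (overflow 21)
  28÷1 = 28 each, +1 to first 0

Closure order: Ashgrove, Cedarfen, Juniper
Last habitat: Hollowpine with 58 animals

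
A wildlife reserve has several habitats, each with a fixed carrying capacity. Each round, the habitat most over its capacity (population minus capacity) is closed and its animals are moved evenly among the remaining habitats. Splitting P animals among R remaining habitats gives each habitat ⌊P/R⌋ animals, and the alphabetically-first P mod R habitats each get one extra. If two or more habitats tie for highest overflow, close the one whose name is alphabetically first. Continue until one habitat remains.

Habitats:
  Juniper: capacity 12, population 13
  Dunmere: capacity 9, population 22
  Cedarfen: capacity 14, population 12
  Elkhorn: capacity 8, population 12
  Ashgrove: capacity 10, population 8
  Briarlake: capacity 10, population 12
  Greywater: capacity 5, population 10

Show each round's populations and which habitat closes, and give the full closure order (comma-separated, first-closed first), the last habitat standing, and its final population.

Closure order: Dunmere, Elkhorn, Greywater, Briarlake, Ashgrove, Juniper
Last habitat: Cedarfen with 89 animals

Round 1: Ashgrove=8 Briarlake=12 Cedarfen=12 Dunmere=22 Elkhorn=12 Greywater=10 Juniper=13 → close Dunmere (overflow 13)
  22÷6 = 3 each, +1 to first 4
Round 2: Ashgrove=12 Briarlake=16 Cedarfen=16 Elkhorn=16 Greywater=13 Juniper=16 → close Elkhorn (overflow 8)
  16÷5 = 3 each, +1 to first 1
Round 3: Ashgrove=16 Briarlake=19 Cedarfen=19 Greywater=16 Juniper=19 → close Greywater (overflow 11)
  16÷4 = 4 each, +1 to first 0
Round 4: Ashgrove=20 Briarlake=23 Cedarfen=23 Juniper=23 → close Briarlake (overflow 13)
  23÷3 = 7 each, +1 to first 2
Round 5: Ashgrove=28 Cedarfen=31 Juniper=30 → close Ashgrove (overflow 18)
  28÷2 = 14 each, +1 to first 0
Round 6: Cedarfen=45 Juniper=44 → close Juniper (overflow 32)
  44÷1 = 44 each, +1 to first 0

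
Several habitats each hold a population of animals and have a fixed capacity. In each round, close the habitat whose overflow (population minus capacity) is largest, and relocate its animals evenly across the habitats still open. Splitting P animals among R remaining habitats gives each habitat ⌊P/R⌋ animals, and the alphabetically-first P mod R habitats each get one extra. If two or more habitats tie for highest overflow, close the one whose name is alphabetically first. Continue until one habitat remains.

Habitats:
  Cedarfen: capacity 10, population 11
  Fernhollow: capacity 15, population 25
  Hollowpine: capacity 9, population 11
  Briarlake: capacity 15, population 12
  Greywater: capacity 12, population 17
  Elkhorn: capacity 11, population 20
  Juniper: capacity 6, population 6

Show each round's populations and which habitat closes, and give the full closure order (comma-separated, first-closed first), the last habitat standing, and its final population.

Closure order: Fernhollow, Elkhorn, Greywater, Cedarfen, Hollowpine, Briarlake
Last habitat: Juniper with 102 animals

Round 1: Briarlake=12 Cedarfen=11 Elkhorn=20 Fernhollow=25 Greywater=17 Hollowpine=11 Juniper=6 → close Fernhollow (overflow 10)
  25÷6 = 4 each, +1 to first 1
Round 2: Briarlake=17 Cedarfen=15 Elkhorn=24 Greywater=21 Hollowpine=15 Juniper=10 → close Elkhorn (overflow 13)
  24÷5 = 4 each, +1 to first 4
Round 3: Briarlake=22 Cedarfen=20 Greywater=26 Hollowpine=20 Juniper=14 → close Greywater (overflow 14)
  26÷4 = 6 each, +1 to first 2
Round 4: Briarlake=29 Cedarfen=27 Hollowpine=26 Juniper=20 → close Cedarfen (overflow 17)
  27÷3 = 9 each, +1 to first 0
Round 5: Briarlake=38 Hollowpine=35 Juniper=29 → close Hollowpine (overflow 26)
  35÷2 = 17 each, +1 to first 1
Round 6: Briarlake=56 Juniper=46 → close Briarlake (overflow 41)
  56÷1 = 56 each, +1 to first 0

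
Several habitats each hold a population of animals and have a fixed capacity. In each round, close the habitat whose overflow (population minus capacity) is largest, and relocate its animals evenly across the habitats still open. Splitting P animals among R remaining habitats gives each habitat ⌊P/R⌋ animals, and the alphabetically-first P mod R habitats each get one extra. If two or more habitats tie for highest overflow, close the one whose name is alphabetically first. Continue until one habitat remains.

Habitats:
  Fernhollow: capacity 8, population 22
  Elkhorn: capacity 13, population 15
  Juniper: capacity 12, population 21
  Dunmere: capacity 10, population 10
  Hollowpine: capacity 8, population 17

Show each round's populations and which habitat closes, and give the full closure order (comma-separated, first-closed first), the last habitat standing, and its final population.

Round 1: Dunmere=10 Elkhorn=15 Fernhollow=22 Hollowpine=17 Juniper=21 → close Fernhollow (overflow 14)
  22÷4 = 5 each, +1 to first 2
Round 2: Dunmere=16 Elkhorn=21 Hollowpine=22 Juniper=26 → close Hollowpine (overflow 14)
  22÷3 = 7 each, +1 to first 1
Round 3: Dunmere=24 Elkhorn=28 Juniper=33 → close Juniper (overflow 21)
  33÷2 = 16 each, +1 to first 1
Round 4: Dunmere=41 Elkhorn=44 → close Dunmere (overflow 31)
  41÷1 = 41 each, +1 to first 0

Closure order: Fernhollow, Hollowpine, Juniper, Dunmere
Last habitat: Elkhorn with 85 animals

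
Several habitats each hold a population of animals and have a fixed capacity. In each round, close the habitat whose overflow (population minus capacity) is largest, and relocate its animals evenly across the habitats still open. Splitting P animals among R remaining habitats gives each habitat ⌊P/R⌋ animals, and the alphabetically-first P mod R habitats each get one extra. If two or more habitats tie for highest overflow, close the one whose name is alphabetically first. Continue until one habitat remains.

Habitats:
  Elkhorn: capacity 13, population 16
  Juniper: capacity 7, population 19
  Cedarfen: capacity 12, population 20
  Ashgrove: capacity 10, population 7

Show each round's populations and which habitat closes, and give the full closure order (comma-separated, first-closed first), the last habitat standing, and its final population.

Round 1: Ashgrove=7 Cedarfen=20 Elkhorn=16 Juniper=19 → close Juniper (overflow 12)
  19÷3 = 6 each, +1 to first 1
Round 2: Ashgrove=14 Cedarfen=26 Elkhorn=22 → close Cedarfen (overflow 14)
  26÷2 = 13 each, +1 to first 0
Round 3: Ashgrove=27 Elkhorn=35 → close Elkhorn (overflow 22)
  35÷1 = 35 each, +1 to first 0

Closure order: Juniper, Cedarfen, Elkhorn
Last habitat: Ashgrove with 62 animals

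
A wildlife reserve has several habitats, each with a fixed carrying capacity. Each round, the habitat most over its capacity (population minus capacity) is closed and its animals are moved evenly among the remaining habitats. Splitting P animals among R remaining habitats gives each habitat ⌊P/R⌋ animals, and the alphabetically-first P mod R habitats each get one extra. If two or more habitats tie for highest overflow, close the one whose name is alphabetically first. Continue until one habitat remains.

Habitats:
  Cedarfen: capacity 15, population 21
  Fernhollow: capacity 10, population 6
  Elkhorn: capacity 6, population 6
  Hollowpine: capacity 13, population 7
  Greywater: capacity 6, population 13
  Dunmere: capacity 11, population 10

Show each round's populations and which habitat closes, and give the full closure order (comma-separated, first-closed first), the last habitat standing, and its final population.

Round 1: Cedarfen=21 Dunmere=10 Elkhorn=6 Fernhollow=6 Greywater=13 Hollowpine=7 → close Greywater (overflow 7)
  13÷5 = 2 each, +1 to first 3
Round 2: Cedarfen=24 Dunmere=13 Elkhorn=9 Fernhollow=8 Hollowpine=9 → close Cedarfen (overflow 9)
  24÷4 = 6 each, +1 to first 0
Round 3: Dunmere=19 Elkhorn=15 Fernhollow=14 Hollowpine=15 → close Elkhorn (overflow 9)
  15÷3 = 5 each, +1 to first 0
Round 4: Dunmere=24 Fernhollow=19 Hollowpine=20 → close Dunmere (overflow 13)
  24÷2 = 12 each, +1 to first 0
Round 5: Fernhollow=31 Hollowpine=32 → close Fernhollow (overflow 21)
  31÷1 = 31 each, +1 to first 0

Closure order: Greywater, Cedarfen, Elkhorn, Dunmere, Fernhollow
Last habitat: Hollowpine with 63 animals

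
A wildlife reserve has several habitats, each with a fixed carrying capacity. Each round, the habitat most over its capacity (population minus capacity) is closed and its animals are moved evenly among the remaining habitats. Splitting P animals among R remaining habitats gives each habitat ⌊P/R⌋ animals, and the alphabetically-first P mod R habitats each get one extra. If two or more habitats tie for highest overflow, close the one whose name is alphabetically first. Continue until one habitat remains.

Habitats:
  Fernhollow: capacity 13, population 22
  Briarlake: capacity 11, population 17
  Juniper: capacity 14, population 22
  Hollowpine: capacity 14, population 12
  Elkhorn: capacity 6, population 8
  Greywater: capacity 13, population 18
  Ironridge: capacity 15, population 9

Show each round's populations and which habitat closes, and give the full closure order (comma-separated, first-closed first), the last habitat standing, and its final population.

Closure order: Fernhollow, Juniper, Briarlake, Greywater, Elkhorn, Hollowpine
Last habitat: Ironridge with 108 animals

Round 1: Briarlake=17 Elkhorn=8 Fernhollow=22 Greywater=18 Hollowpine=12 Ironridge=9 Juniper=22 → close Fernhollow (overflow 9)
  22÷6 = 3 each, +1 to first 4
Round 2: Briarlake=21 Elkhorn=12 Greywater=22 Hollowpine=16 Ironridge=12 Juniper=25 → close Juniper (overflow 11)
  25÷5 = 5 each, +1 to first 0
Round 3: Briarlake=26 Elkhorn=17 Greywater=27 Hollowpine=21 Ironridge=17 → close Briarlake (overflow 15)
  26÷4 = 6 each, +1 to first 2
Round 4: Elkhorn=24 Greywater=34 Hollowpine=27 Ironridge=23 → close Greywater (overflow 21)
  34÷3 = 11 each, +1 to first 1
Round 5: Elkhorn=36 Hollowpine=38 Ironridge=34 → close Elkhorn (overflow 30)
  36÷2 = 18 each, +1 to first 0
Round 6: Hollowpine=56 Ironridge=52 → close Hollowpine (overflow 42)
  56÷1 = 56 each, +1 to first 0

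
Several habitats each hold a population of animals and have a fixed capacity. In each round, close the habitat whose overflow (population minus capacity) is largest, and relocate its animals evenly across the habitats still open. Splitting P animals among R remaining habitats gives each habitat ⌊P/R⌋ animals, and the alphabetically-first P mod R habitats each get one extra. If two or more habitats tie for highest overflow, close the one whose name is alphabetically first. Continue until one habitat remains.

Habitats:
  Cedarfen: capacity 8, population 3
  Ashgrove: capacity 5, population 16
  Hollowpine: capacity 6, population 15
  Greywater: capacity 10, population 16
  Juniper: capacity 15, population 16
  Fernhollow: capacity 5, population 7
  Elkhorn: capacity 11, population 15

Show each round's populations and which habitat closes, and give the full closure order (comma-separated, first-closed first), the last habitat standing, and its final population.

Round 1: Ashgrove=16 Cedarfen=3 Elkhorn=15 Fernhollow=7 Greywater=16 Hollowpine=15 Juniper=16 → close Ashgrove (overflow 11)
  16÷6 = 2 each, +1 to first 4
Round 2: Cedarfen=6 Elkhorn=18 Fernhollow=10 Greywater=19 Hollowpine=17 Juniper=18 → close Hollowpine (overflow 11)
  17÷5 = 3 each, +1 to first 2
Round 3: Cedarfen=10 Elkhorn=22 Fernhollow=13 Greywater=22 Juniper=21 → close Greywater (overflow 12)
  22÷4 = 5 each, +1 to first 2
Round 4: Cedarfen=16 Elkhorn=28 Fernhollow=18 Juniper=26 → close Elkhorn (overflow 17)
  28÷3 = 9 each, +1 to first 1
Round 5: Cedarfen=26 Fernhollow=27 Juniper=35 → close Fernhollow (overflow 22)
  27÷2 = 13 each, +1 to first 1
Round 6: Cedarfen=40 Juniper=48 → close Juniper (overflow 33)
  48÷1 = 48 each, +1 to first 0

Closure order: Ashgrove, Hollowpine, Greywater, Elkhorn, Fernhollow, Juniper
Last habitat: Cedarfen with 88 animals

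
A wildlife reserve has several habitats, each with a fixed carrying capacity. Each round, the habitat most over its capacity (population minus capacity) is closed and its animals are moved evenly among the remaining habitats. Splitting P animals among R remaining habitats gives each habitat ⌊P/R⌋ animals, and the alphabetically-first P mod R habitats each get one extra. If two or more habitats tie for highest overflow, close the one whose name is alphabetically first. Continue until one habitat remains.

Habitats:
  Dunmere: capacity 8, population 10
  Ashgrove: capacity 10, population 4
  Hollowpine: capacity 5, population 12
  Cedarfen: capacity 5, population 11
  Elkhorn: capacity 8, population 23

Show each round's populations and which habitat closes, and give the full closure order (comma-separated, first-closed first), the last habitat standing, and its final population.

Round 1: Ashgrove=4 Cedarfen=11 Dunmere=10 Elkhorn=23 Hollowpine=12 → close Elkhorn (overflow 15)
  23÷4 = 5 each, +1 to first 3
Round 2: Ashgrove=10 Cedarfen=17 Dunmere=16 Hollowpine=17 → close Cedarfen (overflow 12)
  17÷3 = 5 each, +1 to first 2
Round 3: Ashgrove=16 Dunmere=22 Hollowpine=22 → close Hollowpine (overflow 17)
  22÷2 = 11 each, +1 to first 0
Round 4: Ashgrove=27 Dunmere=33 → close Dunmere (overflow 25)
  33÷1 = 33 each, +1 to first 0

Closure order: Elkhorn, Cedarfen, Hollowpine, Dunmere
Last habitat: Ashgrove with 60 animals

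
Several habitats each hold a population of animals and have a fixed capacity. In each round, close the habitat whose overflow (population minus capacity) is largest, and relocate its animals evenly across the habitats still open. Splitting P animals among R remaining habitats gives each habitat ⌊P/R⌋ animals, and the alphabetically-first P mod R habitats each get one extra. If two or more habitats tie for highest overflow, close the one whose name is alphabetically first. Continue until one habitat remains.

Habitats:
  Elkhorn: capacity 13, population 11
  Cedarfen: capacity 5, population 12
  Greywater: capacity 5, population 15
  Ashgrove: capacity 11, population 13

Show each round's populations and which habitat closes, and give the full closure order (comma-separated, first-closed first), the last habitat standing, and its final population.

Round 1: Ashgrove=13 Cedarfen=12 Elkhorn=11 Greywater=15 → close Greywater (overflow 10)
  15÷3 = 5 each, +1 to first 0
Round 2: Ashgrove=18 Cedarfen=17 Elkhorn=16 → close Cedarfen (overflow 12)
  17÷2 = 8 each, +1 to first 1
Round 3: Ashgrove=27 Elkhorn=24 → close Ashgrove (overflow 16)
  27÷1 = 27 each, +1 to first 0

Closure order: Greywater, Cedarfen, Ashgrove
Last habitat: Elkhorn with 51 animals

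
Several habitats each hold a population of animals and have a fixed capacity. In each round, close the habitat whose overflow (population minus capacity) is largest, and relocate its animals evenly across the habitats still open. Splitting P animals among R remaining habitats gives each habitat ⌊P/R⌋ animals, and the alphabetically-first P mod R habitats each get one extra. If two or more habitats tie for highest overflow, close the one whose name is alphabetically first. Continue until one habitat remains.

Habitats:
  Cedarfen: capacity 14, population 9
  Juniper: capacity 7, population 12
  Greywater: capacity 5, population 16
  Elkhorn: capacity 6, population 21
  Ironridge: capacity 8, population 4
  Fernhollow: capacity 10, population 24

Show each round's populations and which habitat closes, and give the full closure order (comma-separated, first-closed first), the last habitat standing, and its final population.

Round 1: Cedarfen=9 Elkhorn=21 Fernhollow=24 Greywater=16 Ironridge=4 Juniper=12 → close Elkhorn (overflow 15)
  21÷5 = 4 each, +1 to first 1
Round 2: Cedarfen=14 Fernhollow=28 Greywater=20 Ironridge=8 Juniper=16 → close Fernhollow (overflow 18)
  28÷4 = 7 each, +1 to first 0
Round 3: Cedarfen=21 Greywater=27 Ironridge=15 Juniper=23 → close Greywater (overflow 22)
  27÷3 = 9 each, +1 to first 0
Round 4: Cedarfen=30 Ironridge=24 Juniper=32 → close Juniper (overflow 25)
  32÷2 = 16 each, +1 to first 0
Round 5: Cedarfen=46 Ironridge=40 → close Cedarfen (overflow 32)
  46÷1 = 46 each, +1 to first 0

Closure order: Elkhorn, Fernhollow, Greywater, Juniper, Cedarfen
Last habitat: Ironridge with 86 animals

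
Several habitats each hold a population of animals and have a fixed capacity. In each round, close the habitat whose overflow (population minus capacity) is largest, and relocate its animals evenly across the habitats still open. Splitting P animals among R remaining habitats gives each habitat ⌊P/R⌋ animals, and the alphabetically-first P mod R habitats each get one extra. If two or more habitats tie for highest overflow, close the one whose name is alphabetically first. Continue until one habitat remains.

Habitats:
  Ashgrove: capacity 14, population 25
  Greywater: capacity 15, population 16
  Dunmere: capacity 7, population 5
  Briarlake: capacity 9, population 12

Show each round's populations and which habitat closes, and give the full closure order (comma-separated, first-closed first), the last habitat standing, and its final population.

Closure order: Ashgrove, Briarlake, Greywater
Last habitat: Dunmere with 58 animals

Round 1: Ashgrove=25 Briarlake=12 Dunmere=5 Greywater=16 → close Ashgrove (overflow 11)
  25÷3 = 8 each, +1 to first 1
Round 2: Briarlake=21 Dunmere=13 Greywater=24 → close Briarlake (overflow 12)
  21÷2 = 10 each, +1 to first 1
Round 3: Dunmere=24 Greywater=34 → close Greywater (overflow 19)
  34÷1 = 34 each, +1 to first 0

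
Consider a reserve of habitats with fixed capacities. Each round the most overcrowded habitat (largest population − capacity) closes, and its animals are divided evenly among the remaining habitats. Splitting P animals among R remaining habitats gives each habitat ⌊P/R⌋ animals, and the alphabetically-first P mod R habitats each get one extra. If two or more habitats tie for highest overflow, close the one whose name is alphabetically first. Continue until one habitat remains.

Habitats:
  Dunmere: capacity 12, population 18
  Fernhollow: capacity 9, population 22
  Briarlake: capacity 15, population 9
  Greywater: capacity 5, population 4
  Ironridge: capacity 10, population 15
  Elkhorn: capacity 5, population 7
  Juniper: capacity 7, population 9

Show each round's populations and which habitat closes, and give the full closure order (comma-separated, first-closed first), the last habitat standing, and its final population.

Round 1: Briarlake=9 Dunmere=18 Elkhorn=7 Fernhollow=22 Greywater=4 Ironridge=15 Juniper=9 → close Fernhollow (overflow 13)
  22÷6 = 3 each, +1 to first 4
Round 2: Briarlake=13 Dunmere=22 Elkhorn=11 Greywater=8 Ironridge=18 Juniper=12 → close Dunmere (overflow 10)
  22÷5 = 4 each, +1 to first 2
Round 3: Briarlake=18 Elkhorn=16 Greywater=12 Ironridge=22 Juniper=16 → close Ironridge (overflow 12)
  22÷4 = 5 each, +1 to first 2
Round 4: Briarlake=24 Elkhorn=22 Greywater=17 Juniper=21 → close Elkhorn (overflow 17)
  22÷3 = 7 each, +1 to first 1
Round 5: Briarlake=32 Greywater=24 Juniper=28 → close Juniper (overflow 21)
  28÷2 = 14 each, +1 to first 0
Round 6: Briarlake=46 Greywater=38 → close Greywater (overflow 33)
  38÷1 = 38 each, +1 to first 0

Closure order: Fernhollow, Dunmere, Ironridge, Elkhorn, Juniper, Greywater
Last habitat: Briarlake with 84 animals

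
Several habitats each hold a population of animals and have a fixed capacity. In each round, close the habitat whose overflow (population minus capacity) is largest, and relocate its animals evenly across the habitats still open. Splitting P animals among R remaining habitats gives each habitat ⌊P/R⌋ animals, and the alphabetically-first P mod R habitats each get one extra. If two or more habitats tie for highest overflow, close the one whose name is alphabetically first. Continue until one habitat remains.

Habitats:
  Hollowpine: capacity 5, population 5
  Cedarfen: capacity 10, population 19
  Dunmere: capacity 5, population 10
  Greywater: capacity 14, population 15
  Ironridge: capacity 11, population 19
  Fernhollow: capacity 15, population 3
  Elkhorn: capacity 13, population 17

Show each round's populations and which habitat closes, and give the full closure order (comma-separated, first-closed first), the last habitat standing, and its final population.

Round 1: Cedarfen=19 Dunmere=10 Elkhorn=17 Fernhollow=3 Greywater=15 Hollowpine=5 Ironridge=19 → close Cedarfen (overflow 9)
  19÷6 = 3 each, +1 to first 1
Round 2: Dunmere=14 Elkhorn=20 Fernhollow=6 Greywater=18 Hollowpine=8 Ironridge=22 → close Ironridge (overflow 11)
  22÷5 = 4 each, +1 to first 2
Round 3: Dunmere=19 Elkhorn=25 Fernhollow=10 Greywater=22 Hollowpine=12 → close Dunmere (overflow 14)
  19÷4 = 4 each, +1 to first 3
Round 4: Elkhorn=30 Fernhollow=15 Greywater=27 Hollowpine=16 → close Elkhorn (overflow 17)
  30÷3 = 10 each, +1 to first 0
Round 5: Fernhollow=25 Greywater=37 Hollowpine=26 → close Greywater (overflow 23)
  37÷2 = 18 each, +1 to first 1
Round 6: Fernhollow=44 Hollowpine=44 → close Hollowpine (overflow 39)
  44÷1 = 44 each, +1 to first 0

Closure order: Cedarfen, Ironridge, Dunmere, Elkhorn, Greywater, Hollowpine
Last habitat: Fernhollow with 88 animals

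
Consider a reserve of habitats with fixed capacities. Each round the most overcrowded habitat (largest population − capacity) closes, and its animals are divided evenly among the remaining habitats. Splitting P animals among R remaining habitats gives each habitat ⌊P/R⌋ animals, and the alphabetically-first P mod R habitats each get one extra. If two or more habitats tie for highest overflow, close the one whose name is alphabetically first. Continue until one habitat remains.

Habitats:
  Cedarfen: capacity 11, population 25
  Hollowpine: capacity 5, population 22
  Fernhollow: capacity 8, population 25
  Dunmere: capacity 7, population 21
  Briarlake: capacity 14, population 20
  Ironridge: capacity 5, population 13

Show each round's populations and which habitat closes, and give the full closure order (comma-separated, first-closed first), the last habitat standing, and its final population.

Closure order: Fernhollow, Hollowpine, Cedarfen, Dunmere, Briarlake
Last habitat: Ironridge with 126 animals

Round 1: Briarlake=20 Cedarfen=25 Dunmere=21 Fernhollow=25 Hollowpine=22 Ironridge=13 → close Fernhollow (overflow 17)
  25÷5 = 5 each, +1 to first 0
Round 2: Briarlake=25 Cedarfen=30 Dunmere=26 Hollowpine=27 Ironridge=18 → close Hollowpine (overflow 22)
  27÷4 = 6 each, +1 to first 3
Round 3: Briarlake=32 Cedarfen=37 Dunmere=33 Ironridge=24 → close Cedarfen (overflow 26)
  37÷3 = 12 each, +1 to first 1
Round 4: Briarlake=45 Dunmere=45 Ironridge=36 → close Dunmere (overflow 38)
  45÷2 = 22 each, +1 to first 1
Round 5: Briarlake=68 Ironridge=58 → close Briarlake (overflow 54)
  68÷1 = 68 each, +1 to first 0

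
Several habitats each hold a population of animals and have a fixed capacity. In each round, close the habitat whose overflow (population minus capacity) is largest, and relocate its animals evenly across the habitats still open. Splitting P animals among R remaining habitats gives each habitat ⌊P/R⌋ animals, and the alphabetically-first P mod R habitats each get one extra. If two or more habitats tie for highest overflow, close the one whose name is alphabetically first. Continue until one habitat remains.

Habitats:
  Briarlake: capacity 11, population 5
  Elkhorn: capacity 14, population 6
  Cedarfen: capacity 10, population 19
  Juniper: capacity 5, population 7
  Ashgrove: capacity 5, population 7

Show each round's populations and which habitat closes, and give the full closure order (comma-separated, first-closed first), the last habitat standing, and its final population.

Closure order: Cedarfen, Ashgrove, Juniper, Briarlake
Last habitat: Elkhorn with 44 animals

Round 1: Ashgrove=7 Briarlake=5 Cedarfen=19 Elkhorn=6 Juniper=7 → close Cedarfen (overflow 9)
  19÷4 = 4 each, +1 to first 3
Round 2: Ashgrove=12 Briarlake=10 Elkhorn=11 Juniper=11 → close Ashgrove (overflow 7)
  12÷3 = 4 each, +1 to first 0
Round 3: Briarlake=14 Elkhorn=15 Juniper=15 → close Juniper (overflow 10)
  15÷2 = 7 each, +1 to first 1
Round 4: Briarlake=22 Elkhorn=22 → close Briarlake (overflow 11)
  22÷1 = 22 each, +1 to first 0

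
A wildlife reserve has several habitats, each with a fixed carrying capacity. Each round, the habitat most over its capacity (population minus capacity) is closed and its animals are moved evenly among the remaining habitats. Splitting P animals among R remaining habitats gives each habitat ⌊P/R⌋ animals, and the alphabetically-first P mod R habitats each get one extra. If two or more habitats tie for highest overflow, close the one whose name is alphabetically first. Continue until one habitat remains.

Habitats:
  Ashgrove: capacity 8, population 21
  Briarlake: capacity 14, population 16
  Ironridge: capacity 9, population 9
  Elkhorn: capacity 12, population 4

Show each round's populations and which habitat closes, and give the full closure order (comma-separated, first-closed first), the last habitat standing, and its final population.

Closure order: Ashgrove, Briarlake, Ironridge
Last habitat: Elkhorn with 50 animals

Round 1: Ashgrove=21 Briarlake=16 Elkhorn=4 Ironridge=9 → close Ashgrove (overflow 13)
  21÷3 = 7 each, +1 to first 0
Round 2: Briarlake=23 Elkhorn=11 Ironridge=16 → close Briarlake (overflow 9)
  23÷2 = 11 each, +1 to first 1
Round 3: Elkhorn=23 Ironridge=27 → close Ironridge (overflow 18)
  27÷1 = 27 each, +1 to first 0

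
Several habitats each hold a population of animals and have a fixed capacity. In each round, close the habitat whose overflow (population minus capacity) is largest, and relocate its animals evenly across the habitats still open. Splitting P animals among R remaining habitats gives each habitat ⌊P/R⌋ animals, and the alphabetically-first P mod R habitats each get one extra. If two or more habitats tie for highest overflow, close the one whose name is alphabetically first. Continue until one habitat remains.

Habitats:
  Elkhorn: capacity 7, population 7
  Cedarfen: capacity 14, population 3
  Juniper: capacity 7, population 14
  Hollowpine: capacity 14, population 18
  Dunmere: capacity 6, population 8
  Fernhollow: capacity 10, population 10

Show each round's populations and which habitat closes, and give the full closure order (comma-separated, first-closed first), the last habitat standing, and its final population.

Closure order: Juniper, Hollowpine, Dunmere, Elkhorn, Fernhollow
Last habitat: Cedarfen with 60 animals

Round 1: Cedarfen=3 Dunmere=8 Elkhorn=7 Fernhollow=10 Hollowpine=18 Juniper=14 → close Juniper (overflow 7)
  14÷5 = 2 each, +1 to first 4
Round 2: Cedarfen=6 Dunmere=11 Elkhorn=10 Fernhollow=13 Hollowpine=20 → close Hollowpine (overflow 6)
  20÷4 = 5 each, +1 to first 0
Round 3: Cedarfen=11 Dunmere=16 Elkhorn=15 Fernhollow=18 → close Dunmere (overflow 10)
  16÷3 = 5 each, +1 to first 1
Round 4: Cedarfen=17 Elkhorn=20 Fernhollow=23 → close Elkhorn (overflow 13)
  20÷2 = 10 each, +1 to first 0
Round 5: Cedarfen=27 Fernhollow=33 → close Fernhollow (overflow 23)
  33÷1 = 33 each, +1 to first 0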